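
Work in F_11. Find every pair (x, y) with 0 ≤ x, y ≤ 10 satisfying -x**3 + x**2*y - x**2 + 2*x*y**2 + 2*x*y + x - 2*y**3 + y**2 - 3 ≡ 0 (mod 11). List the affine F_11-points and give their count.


Affine F_11-points: {(0, 10), (1, 1), (1, 3), (3, 9), (4, 2), (4, 4), (6, 5), (10, 8)}; count = 8.

For each of the 121 pairs (x, y) ∈ F_11², evaluate f(x, y) mod 11. Record the zeros.
  x = 0: [0↦8, 1↦7, 2↦7, 3↦7, 4↦6, 5↦3, 6↦8, 7↦9, 8↦5, 9↦6, 10↦0]  zeros at y ∈ {10}
  x = 1: [0↦7, 1↦0, 2↦9, 3↦0, 4↦5, 5↦1, 6↦9, 7↦6, 8↦2, 9↦7, 10↦9]  zeros at y ∈ {1, 3}
  x = 2: [0↦9, 1↦9, 2↦7, 3↦2, 4↦4, 5↦1, 6↦3, 7↦9, 8↦7, 9↦7, 10↦8]  zeros at y ∈ ∅
  x = 3: [0↦8, 1↦6, 2↦6, 3↦7, 4↦8, 5↦8, 6↦6, 7↦1, 8↦3, 9↦0, 10↦2]  zeros at y ∈ {9}
  x = 4: [0↦9, 1↦7, 2↦0, 3↦9, 4↦0, 5↦5, 6↦1, 7↦9, 8↦6, 9↦2, 10↦7]  zeros at y ∈ {2, 4}
  x = 5: [0↦6, 1↦6, 2↦5, 3↦2, 4↦7, 5↦8, 6↦4, 7↦5, 8↦10, 9↦7, 10↦6]  zeros at y ∈ ∅
  x = 6: [0↦4, 1↦8, 2↦4, 3↦2, 4↦1, 5↦0, 6↦9, 7↦5, 8↦9, 9↦9, 10↦4]  zeros at y ∈ {5}
  x = 7: [0↦8, 1↦7, 2↦2, 3↦3, 4↦9, 5↦8, 6↦10, 7↦3, 8↦8, 9↦2, 10↦6]  zeros at y ∈ ∅
  x = 8: [0↦1, 1↦8, 2↦4, 3↦10, 4↦3, 5↦4, 6↦1, 7↦4, 8↦1, 9↦2, 10↦6]  zeros at y ∈ ∅
  x = 9: [0↦10, 1↦5, 2↦4, 3↦6, 4↦10, 5↦4, 6↦9, 7↦2, 8↦4, 9↦3, 10↦9]  zeros at y ∈ ∅
  x = 10: [0↦7, 1↦3, 2↦7, 3↦7, 4↦2, 5↦2, 6↦6, 7↦2, 8↦0, 9↦10, 10↦9]  zeros at y ∈ {8}
Collecting zeros: affine points = {(0, 10), (1, 1), (1, 3), (3, 9), (4, 2), (4, 4), (6, 5), (10, 8)}.
Total count |C(F_11)_aff| = 8.


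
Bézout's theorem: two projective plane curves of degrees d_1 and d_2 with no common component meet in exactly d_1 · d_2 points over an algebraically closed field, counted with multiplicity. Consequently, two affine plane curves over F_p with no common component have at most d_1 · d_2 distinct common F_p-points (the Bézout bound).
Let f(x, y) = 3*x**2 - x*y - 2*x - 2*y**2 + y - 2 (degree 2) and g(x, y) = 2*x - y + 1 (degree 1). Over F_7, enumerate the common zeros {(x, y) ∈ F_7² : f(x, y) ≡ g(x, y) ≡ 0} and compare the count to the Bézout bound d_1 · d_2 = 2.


Common zeros: {(2, 5)}; count = 1; Bézout bound = 2.

deg(f) = 2, deg(g) = 1, so Bézout bound = 2.
Scan x ∈ F_7. For each x, list the y ∈ F_7 with f(x, y) ≡ 0 and those with g(x, y) ≡ 0 (mod 7); the common zeros in that column are the intersection.
  x = 0: f ≡ 0 at y ∈ ∅; g ≡ 0 at y ∈ {1}; common: ∅.
  x = 1: f ≡ 0 at y ∈ ∅; g ≡ 0 at y ∈ {3}; common: ∅.
  x = 2: f ≡ 0 at y ∈ {5}; g ≡ 0 at y ∈ {5}; common: {5}.
  x = 3: f ≡ 0 at y ∈ {2, 4}; g ≡ 0 at y ∈ {0}; common: ∅.
  x = 4: f ≡ 0 at y ∈ ∅; g ≡ 0 at y ∈ {2}; common: ∅.
  x = 5: f ≡ 0 at y ∈ {0, 5}; g ≡ 0 at y ∈ {4}; common: ∅.
  x = 6: f ≡ 0 at y ∈ {4}; g ≡ 0 at y ∈ {6}; common: ∅.
Collecting: common zeros = {(2, 5)}, so the count is 1.
Comparison with the Bézout bound: 1 ≤ 2 = deg(f)·deg(g), as expected for curves with no common component (the affine F_7-count falls short of the bound because intersections may lie at infinity, over extension fields, or carry multiplicity).


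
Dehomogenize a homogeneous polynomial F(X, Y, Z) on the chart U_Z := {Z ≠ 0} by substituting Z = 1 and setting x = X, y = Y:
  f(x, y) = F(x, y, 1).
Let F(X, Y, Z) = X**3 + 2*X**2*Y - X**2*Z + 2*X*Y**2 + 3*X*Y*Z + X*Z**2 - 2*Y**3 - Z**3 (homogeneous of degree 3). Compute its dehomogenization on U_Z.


f(x, y) = x**3 + 2*x**2*y - x**2 + 2*x*y**2 + 3*x*y + x - 2*y**3 - 1

On U_Z we set Z = 1. Each monomial c·X^i·Y^j·Z^k in F becomes c·x^i·y^j·1^k = c·x^i·y^j.
Substituting Z = 1: F(X, Y, 1) = x**3 + 2*x**2*y - x**2 + 2*x*y**2 + 3*x*y + x - 2*y**3 - 1.
Note: deg(f) ≤ deg(F) = 3; strict inequality happens when F is divisible by Z (lost terms).


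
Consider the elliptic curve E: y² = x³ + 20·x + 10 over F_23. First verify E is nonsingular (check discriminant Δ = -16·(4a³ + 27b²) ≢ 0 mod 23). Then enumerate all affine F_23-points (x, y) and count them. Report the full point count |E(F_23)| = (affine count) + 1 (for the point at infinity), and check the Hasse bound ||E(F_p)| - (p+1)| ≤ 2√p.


Affine points = {(1, 10), (1, 13), (2, 9), (2, 14), (4, 4), (4, 19), (6, 1), (6, 22), (12, 0), (13, 11), (13, 12), (19, 2), (19, 21), (21, 10), (21, 13), (22, 9), (22, 14)}; affine count = 17; |E(F_23)| = 18.

Discriminant check: Δ ∝ 4a³ + 27b² = 4·20³ + 27·10² = 4·8000 + 27·100 ≡ 16 (mod 23). Nonzero ⇒ E is nonsingular.
For each x ∈ F_23, compute rhs = x³ + 20·x + 10 mod 23, then count y ∈ F_23 with y² ≡ rhs.
  x = 0: rhs = 10, matching y values: none (0 points).
  x = 1: rhs = 8, matching y values: 10, 13 (2 points).
  x = 2: rhs = 12, matching y values: 9, 14 (2 points).
  x = 3: rhs = 5, matching y values: none (0 points).
  x = 4: rhs = 16, matching y values: 4, 19 (2 points).
  x = 5: rhs = 5, matching y values: none (0 points).
  x = 6: rhs = 1, matching y values: 1, 22 (2 points).
  x = 7: rhs = 10, matching y values: none (0 points).
  x = 8: rhs = 15, matching y values: none (0 points).
  x = 9: rhs = 22, matching y values: none (0 points).
  x = 10: rhs = 14, matching y values: none (0 points).
  x = 11: rhs = 20, matching y values: none (0 points).
  x = 12: rhs = 0, matching y values: 0 (1 points).
  x = 13: rhs = 6, matching y values: 11, 12 (2 points).
  x = 14: rhs = 21, matching y values: none (0 points).
  x = 15: rhs = 5, matching y values: none (0 points).
  x = 16: rhs = 10, matching y values: none (0 points).
  x = 17: rhs = 19, matching y values: none (0 points).
  x = 18: rhs = 15, matching y values: none (0 points).
  x = 19: rhs = 4, matching y values: 2, 21 (2 points).
  x = 20: rhs = 15, matching y values: none (0 points).
  x = 21: rhs = 8, matching y values: 10, 13 (2 points).
  x = 22: rhs = 12, matching y values: 9, 14 (2 points).
Total affine count: 17.
Full point count |E(F_23)| = 17 + 1 = 18.
Hasse bound: |18 − (23+1)| = |-6| = 6 ≤ 2√23 ≈ 9.5917 ✓.


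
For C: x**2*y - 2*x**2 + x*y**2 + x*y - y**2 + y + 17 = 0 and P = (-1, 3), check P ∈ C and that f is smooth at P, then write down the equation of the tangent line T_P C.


Tangent line at P: 10*x - 11*y + 43 = 0.

Step 1: f(-1, 3) = 0, so P lies on C.
Step 2: partial derivatives
  f_x(x, y) = 2*x*y - 4*x + y**2 + y, f_y(x, y) = x**2 + 2*x*y + x - 2*y + 1.
  f_x(P) = 10, f_y(P) = -11 (gradient nonzero, so P is smooth).
Step 3: tangent line at P: 10·(x − -1) + -11·(y − 3) = 0.
Expanding: 10*x - 11*y + 43 = 0.


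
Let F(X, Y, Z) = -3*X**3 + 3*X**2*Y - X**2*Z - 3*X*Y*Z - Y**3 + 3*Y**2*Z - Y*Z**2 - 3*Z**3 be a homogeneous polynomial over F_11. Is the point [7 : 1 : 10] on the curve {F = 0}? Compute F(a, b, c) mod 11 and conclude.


F(7,1,10) ≡ 0 (mod 11); P is on the curve.

Evaluate F(7, 1, 10) term-by-term (mod 11).
  -3*X**3 ↦ -3·343·1·1 = -1029
  3*X**2*Y ↦ 3·49·1·1 = 147
  -X**2*Z ↦ -1·49·1·10 = -490
  -3*X*Y*Z ↦ -3·7·1·10 = -210
  -Y**3 ↦ -1·1·1·1 = -1
  3*Y**2*Z ↦ 3·1·1·10 = 30
  -Y*Z**2 ↦ -1·1·1·100 = -100
  -3*Z**3 ↦ -3·1·1·1000 = -3000
Sum: F(7, 1, 10) = (-1029) + (147) + (-490) + (-210) + (-1) + (30) + (-100) + (-3000) = -4653.
Reducing mod 11: -4653 ≡ 0 (mod 11).
Since F(a, b, c) ≡ 0 (mod 11), P lies on the curve.


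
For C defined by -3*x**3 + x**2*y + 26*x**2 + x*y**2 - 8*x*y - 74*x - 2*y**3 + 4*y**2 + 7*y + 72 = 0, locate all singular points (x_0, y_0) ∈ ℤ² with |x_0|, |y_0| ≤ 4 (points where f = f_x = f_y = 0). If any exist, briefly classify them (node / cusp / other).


Singular points: {(3, 1)}; classification: cusp.

Compute partial derivatives:
  f_x = -9*x**2 + 2*x*y + 52*x + y**2 - 8*y - 74.
  f_y = x**2 + 2*x*y - 8*x - 6*y**2 + 8*y + 7.
Scan x_0 ∈ {−4, ..., 4}. For each x_0, f_y(x_0, y) is a polynomial in y; find its integer roots y ∈ {−4, ..., 4}, then test f_x and f at those candidates.
  x = -4: f_y(-4, y) = 55 - 6*y**2; no integer root y with |y| ≤ 4.
  x = -3: f_y(-3, y) = -6*y**2 + 2*y + 40; no integer root y with |y| ≤ 4.
  x = -2: f_y(-2, y) = -6*y**2 + 4*y + 27; no integer root y with |y| ≤ 4.
  x = -1: f_y(-1, y) = -6*y**2 + 6*y + 16; no integer root y with |y| ≤ 4.
  x = 0: f_y(0, y) = -6*y**2 + 8*y + 7; no integer root y with |y| ≤ 4.
  x = 1: f_y(1, y) = -6*y**2 + 10*y; vanishes at y ∈ {0}. (1, 0): f_x = -31 ≠ 0.
  x = 2: f_y(2, y) = -6*y**2 + 12*y - 5; no integer root y with |y| ≤ 4.
  x = 3: f_y(3, y) = -6*y**2 + 14*y - 8; vanishes at y ∈ {1}. (3, 1): f_x = 0, f = 0 — SINGULAR.
  x = 4: f_y(4, y) = -6*y**2 + 16*y - 9; no integer root y with |y| ≤ 4.
Only singular point on the grid: (3, 1).
Classify: substitute x = 3 + u, y = 1 + v and expand: f = -3*u**3 + u**2*v + u*v**2 - 2*v**3 + v**2.
No constant or linear terms (consistent with a singular point). Quadratic part: v**2. Cubic part: -3*u**3 + u**2*v + u*v**2 - 2*v**3.
The quadratic part v**2 is a perfect square, so there is a single (double) tangent line v = 0, i.e. y = 1. Restricting the cubic part to that line (v = 0) leaves -3*u**3 ≠ 0, so f is not divisible by v and the branch is v² ≈ 3*u**3 to lowest order — this is a cusp.
Classification: cusp.


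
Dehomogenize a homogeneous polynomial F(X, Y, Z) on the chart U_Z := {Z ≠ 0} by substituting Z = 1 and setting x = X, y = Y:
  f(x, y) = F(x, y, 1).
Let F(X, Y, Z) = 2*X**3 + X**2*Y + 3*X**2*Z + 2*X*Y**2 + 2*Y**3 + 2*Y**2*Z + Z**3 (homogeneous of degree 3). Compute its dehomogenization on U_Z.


f(x, y) = 2*x**3 + x**2*y + 3*x**2 + 2*x*y**2 + 2*y**3 + 2*y**2 + 1

On U_Z we set Z = 1. Each monomial c·X^i·Y^j·Z^k in F becomes c·x^i·y^j·1^k = c·x^i·y^j.
Substituting Z = 1: F(X, Y, 1) = 2*x**3 + x**2*y + 3*x**2 + 2*x*y**2 + 2*y**3 + 2*y**2 + 1.
Note: deg(f) ≤ deg(F) = 3; strict inequality happens when F is divisible by Z (lost terms).


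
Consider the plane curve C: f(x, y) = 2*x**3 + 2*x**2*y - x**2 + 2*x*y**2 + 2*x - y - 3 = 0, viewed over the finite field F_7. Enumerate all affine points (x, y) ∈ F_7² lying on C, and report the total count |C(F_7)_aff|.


Affine F_7-points: {(0, 4), (1, 0), (1, 3), (2, 3), (2, 4), (5, 3), (5, 4), (6, 2)}; count = 8.

For each of the 49 pairs (x, y) ∈ F_7², evaluate f(x, y) mod 7. Record the zeros.
  x = 0: [0↦4, 1↦3, 2↦2, 3↦1, 4↦0, 5↦6, 6↦5]  zeros at y ∈ {4}
  x = 1: [0↦0, 1↦3, 2↦3, 3↦0, 4↦1, 5↦6, 6↦1]  zeros at y ∈ {0, 3}
  x = 2: [0↦6, 1↦3, 2↦1, 3↦0, 4↦0, 5↦1, 6↦3]  zeros at y ∈ {3, 4}
  x = 3: [0↦6, 1↦1, 2↦1, 3↦6, 4↦2, 5↦3, 6↦2]  zeros at y ∈ ∅
  x = 4: [0↦5, 1↦2, 2↦1, 3↦2, 4↦5, 5↦3, 6↦3]  zeros at y ∈ ∅
  x = 5: [0↦1, 1↦4, 2↦6, 3↦0, 4↦0, 5↦6, 6↦4]  zeros at y ∈ {3, 4}
  x = 6: [0↦6, 1↦5, 2↦0, 3↦5, 4↦6, 5↦3, 6↦3]  zeros at y ∈ {2}
Collecting zeros: affine points = {(0, 4), (1, 0), (1, 3), (2, 3), (2, 4), (5, 3), (5, 4), (6, 2)}.
Total count |C(F_7)_aff| = 8.


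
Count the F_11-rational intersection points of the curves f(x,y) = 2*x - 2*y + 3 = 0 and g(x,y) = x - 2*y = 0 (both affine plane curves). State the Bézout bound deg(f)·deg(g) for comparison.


Common zeros: {(8, 4)}; count = 1; Bézout bound = 1.

deg(f) = 1, deg(g) = 1, so Bézout bound = 1.
Scan x ∈ F_11. For each x, list the y ∈ F_11 with f(x, y) ≡ 0 and those with g(x, y) ≡ 0 (mod 11); the common zeros in that column are the intersection.
  x = 0: f ≡ 0 at y ∈ {7}; g ≡ 0 at y ∈ {0}; common: ∅.
  x = 1: f ≡ 0 at y ∈ {8}; g ≡ 0 at y ∈ {6}; common: ∅.
  x = 2: f ≡ 0 at y ∈ {9}; g ≡ 0 at y ∈ {1}; common: ∅.
  x = 3: f ≡ 0 at y ∈ {10}; g ≡ 0 at y ∈ {7}; common: ∅.
  x = 4: f ≡ 0 at y ∈ {0}; g ≡ 0 at y ∈ {2}; common: ∅.
  x = 5: f ≡ 0 at y ∈ {1}; g ≡ 0 at y ∈ {8}; common: ∅.
  x = 6: f ≡ 0 at y ∈ {2}; g ≡ 0 at y ∈ {3}; common: ∅.
  x = 7: f ≡ 0 at y ∈ {3}; g ≡ 0 at y ∈ {9}; common: ∅.
  x = 8: f ≡ 0 at y ∈ {4}; g ≡ 0 at y ∈ {4}; common: {4}.
  x = 9: f ≡ 0 at y ∈ {5}; g ≡ 0 at y ∈ {10}; common: ∅.
  x = 10: f ≡ 0 at y ∈ {6}; g ≡ 0 at y ∈ {5}; common: ∅.
Collecting: common zeros = {(8, 4)}, so the count is 1.
Comparison with the Bézout bound: 1 ≤ 1 = deg(f)·deg(g), as expected for curves with no common component (the bound is attained).


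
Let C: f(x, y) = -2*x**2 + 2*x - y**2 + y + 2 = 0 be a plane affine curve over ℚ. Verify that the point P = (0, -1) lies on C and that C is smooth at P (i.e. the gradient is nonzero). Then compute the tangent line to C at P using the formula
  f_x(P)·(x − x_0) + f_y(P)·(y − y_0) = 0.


Tangent line at P: 2*x + 3*y + 3 = 0.

Step 1: f(0, -1) = 0, so P lies on C.
Step 2: partial derivatives
  f_x(x, y) = 2 - 4*x, f_y(x, y) = 1 - 2*y.
  f_x(P) = 2, f_y(P) = 3 (gradient nonzero, so P is smooth).
Step 3: tangent line at P: 2·(x − 0) + 3·(y − -1) = 0.
Expanding: 2*x + 3*y + 3 = 0.


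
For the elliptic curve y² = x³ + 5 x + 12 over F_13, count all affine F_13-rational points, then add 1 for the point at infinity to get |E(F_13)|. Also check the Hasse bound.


Affine points = {(0, 5), (0, 8), (2, 2), (2, 11), (7, 0), (10, 3), (10, 10)}; affine count = 7; |E(F_13)| = 8.

Discriminant check: Δ ∝ 4a³ + 27b² = 4·5³ + 27·12² = 4·125 + 27·144 ≡ 7 (mod 13). Nonzero ⇒ E is nonsingular.
For each x ∈ F_13, compute rhs = x³ + 5·x + 12 mod 13, then count y ∈ F_13 with y² ≡ rhs.
  x = 0: rhs = 12, matching y values: 5, 8 (2 points).
  x = 1: rhs = 5, matching y values: none (0 points).
  x = 2: rhs = 4, matching y values: 2, 11 (2 points).
  x = 3: rhs = 2, matching y values: none (0 points).
  x = 4: rhs = 5, matching y values: none (0 points).
  x = 5: rhs = 6, matching y values: none (0 points).
  x = 6: rhs = 11, matching y values: none (0 points).
  x = 7: rhs = 0, matching y values: 0 (1 points).
  x = 8: rhs = 5, matching y values: none (0 points).
  x = 9: rhs = 6, matching y values: none (0 points).
  x = 10: rhs = 9, matching y values: 3, 10 (2 points).
  x = 11: rhs = 7, matching y values: none (0 points).
  x = 12: rhs = 6, matching y values: none (0 points).
Total affine count: 7.
Full point count |E(F_13)| = 7 + 1 = 8.
Hasse bound: |8 − (13+1)| = |-6| = 6 ≤ 2√13 ≈ 7.2111 ✓.


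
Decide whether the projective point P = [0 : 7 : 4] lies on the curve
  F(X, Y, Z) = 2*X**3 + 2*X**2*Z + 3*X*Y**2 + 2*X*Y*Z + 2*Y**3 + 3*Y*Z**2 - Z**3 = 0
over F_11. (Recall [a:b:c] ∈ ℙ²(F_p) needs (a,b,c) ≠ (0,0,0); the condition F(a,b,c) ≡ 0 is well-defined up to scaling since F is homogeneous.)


F(0,7,4) ≡ 1 (mod 11); P is NOT on the curve.

Evaluate F(0, 7, 4) term-by-term (mod 11).
  2*X**3 ↦ 2·0·1·1 = 0
  2*X**2*Z ↦ 2·0·1·4 = 0
  3*X*Y**2 ↦ 3·0·49·1 = 0
  2*X*Y*Z ↦ 2·0·7·4 = 0
  2*Y**3 ↦ 2·1·343·1 = 686
  3*Y*Z**2 ↦ 3·1·7·16 = 336
  -Z**3 ↦ -1·1·1·64 = -64
Sum: F(0, 7, 4) = (0) + (0) + (0) + (0) + (686) + (336) + (-64) = 958.
Reducing mod 11: 958 ≡ 1 (mod 11).
Since F(a, b, c) ≡ 1 ≠ 0 (mod 11), P does NOT lie on the curve.


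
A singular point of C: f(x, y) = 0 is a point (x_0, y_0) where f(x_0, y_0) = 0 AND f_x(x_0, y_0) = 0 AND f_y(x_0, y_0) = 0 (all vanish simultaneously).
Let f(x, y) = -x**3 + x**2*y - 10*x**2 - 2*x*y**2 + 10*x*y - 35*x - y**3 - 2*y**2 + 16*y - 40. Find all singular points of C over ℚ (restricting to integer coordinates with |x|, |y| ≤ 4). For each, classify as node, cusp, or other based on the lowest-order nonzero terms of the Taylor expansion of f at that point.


Singular points: {(-3, 1)}; classification: cusp.

Compute partial derivatives:
  f_x = -3*x**2 + 2*x*y - 20*x - 2*y**2 + 10*y - 35.
  f_y = x**2 - 4*x*y + 10*x - 3*y**2 - 4*y + 16.
Scan x_0 ∈ {−4, ..., 4}. For each x_0, f_y(x_0, y) is a polynomial in y; find its integer roots y ∈ {−4, ..., 4}, then test f_x and f at those candidates.
  x = -4: f_y(-4, y) = -3*y**2 + 12*y - 8; no integer root y with |y| ≤ 4.
  x = -3: f_y(-3, y) = -3*y**2 + 8*y - 5; vanishes at y ∈ {1}. (-3, 1): f_x = 0, f = 0 — SINGULAR.
  x = -2: f_y(-2, y) = -3*y**2 + 4*y; vanishes at y ∈ {0}. (-2, 0): f_x = -7 ≠ 0.
  x = -1: f_y(-1, y) = 7 - 3*y**2; no integer root y with |y| ≤ 4.
  x = 0: f_y(0, y) = -3*y**2 - 4*y + 16; no integer root y with |y| ≤ 4.
  x = 1: f_y(1, y) = -3*y**2 - 8*y + 27; no integer root y with |y| ≤ 4.
  x = 2: f_y(2, y) = -3*y**2 - 12*y + 40; no integer root y with |y| ≤ 4.
  x = 3: f_y(3, y) = -3*y**2 - 16*y + 55; no integer root y with |y| ≤ 4.
  x = 4: f_y(4, y) = -3*y**2 - 20*y + 72; no integer root y with |y| ≤ 4.
Only singular point on the grid: (-3, 1).
Classify: substitute x = -3 + u, y = 1 + v and expand: f = -u**3 + u**2*v - 2*u*v**2 - v**3 + v**2.
No constant or linear terms (consistent with a singular point). Quadratic part: v**2. Cubic part: -u**3 + u**2*v - 2*u*v**2 - v**3.
The quadratic part v**2 is a perfect square, so there is a single (double) tangent line v = 0, i.e. y = 1. Restricting the cubic part to that line (v = 0) leaves -u**3 ≠ 0, so f is not divisible by v and the branch is v² ≈ u**3 to lowest order — this is a cusp.
Classification: cusp.


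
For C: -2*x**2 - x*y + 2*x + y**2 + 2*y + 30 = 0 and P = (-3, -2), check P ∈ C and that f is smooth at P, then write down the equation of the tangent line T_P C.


Tangent line at P: 16*x + y + 50 = 0.

Step 1: f(-3, -2) = 0, so P lies on C.
Step 2: partial derivatives
  f_x(x, y) = -4*x - y + 2, f_y(x, y) = -x + 2*y + 2.
  f_x(P) = 16, f_y(P) = 1 (gradient nonzero, so P is smooth).
Step 3: tangent line at P: 16·(x − -3) + 1·(y − -2) = 0.
Expanding: 16*x + y + 50 = 0.


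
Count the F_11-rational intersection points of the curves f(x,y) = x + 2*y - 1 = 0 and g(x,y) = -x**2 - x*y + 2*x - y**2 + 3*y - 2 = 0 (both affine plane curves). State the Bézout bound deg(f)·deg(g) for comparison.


Common zeros: {(2, 5), (6, 3)}; count = 2; Bézout bound = 2.

deg(f) = 1, deg(g) = 2, so Bézout bound = 2.
Scan x ∈ F_11. For each x, list the y ∈ F_11 with f(x, y) ≡ 0 and those with g(x, y) ≡ 0 (mod 11); the common zeros in that column are the intersection.
  x = 0: f ≡ 0 at y ∈ {6}; g ≡ 0 at y ∈ {1, 2}; common: ∅.
  x = 1: f ≡ 0 at y ∈ {0}; g ≡ 0 at y ∈ {1}; common: ∅.
  x = 2: f ≡ 0 at y ∈ {5}; g ≡ 0 at y ∈ {5, 7}; common: {5}.
  x = 3: f ≡ 0 at y ∈ {10}; g ≡ 0 at y ∈ ∅; common: ∅.
  x = 4: f ≡ 0 at y ∈ {4}; g ≡ 0 at y ∈ {3, 7}; common: ∅.
  x = 5: f ≡ 0 at y ∈ {9}; g ≡ 0 at y ∈ ∅; common: ∅.
  x = 6: f ≡ 0 at y ∈ {3}; g ≡ 0 at y ∈ {3, 5}; common: {3}.
  x = 7: f ≡ 0 at y ∈ {8}; g ≡ 0 at y ∈ {9}; common: ∅.
  x = 8: f ≡ 0 at y ∈ {2}; g ≡ 0 at y ∈ {8, 9}; common: ∅.
  x = 9: f ≡ 0 at y ∈ {7}; g ≡ 0 at y ∈ ∅; common: ∅.
  x = 10: f ≡ 0 at y ∈ {1}; g ≡ 0 at y ∈ ∅; common: ∅.
Collecting: common zeros = {(2, 5), (6, 3)}, so the count is 2.
Comparison with the Bézout bound: 2 ≤ 2 = deg(f)·deg(g), as expected for curves with no common component (the bound is attained).


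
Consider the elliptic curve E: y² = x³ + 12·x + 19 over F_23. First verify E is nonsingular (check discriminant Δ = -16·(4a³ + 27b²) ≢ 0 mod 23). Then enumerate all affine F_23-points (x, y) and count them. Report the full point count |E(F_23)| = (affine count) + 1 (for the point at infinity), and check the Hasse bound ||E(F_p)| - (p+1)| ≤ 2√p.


Affine points = {(1, 3), (1, 20), (3, 6), (3, 17), (4, 4), (4, 19), (6, 10), (6, 13), (7, 3), (7, 20), (8, 11), (8, 12), (10, 9), (10, 14), (13, 7), (13, 16), (15, 3), (15, 20), (16, 11), (16, 12), (18, 8), (18, 15), (20, 5), (20, 18), (22, 11), (22, 12)}; affine count = 26; |E(F_23)| = 27.

Discriminant check: Δ ∝ 4a³ + 27b² = 4·12³ + 27·19² = 4·1728 + 27·361 ≡ 7 (mod 23). Nonzero ⇒ E is nonsingular.
For each x ∈ F_23, compute rhs = x³ + 12·x + 19 mod 23, then count y ∈ F_23 with y² ≡ rhs.
  x = 0: rhs = 19, matching y values: none (0 points).
  x = 1: rhs = 9, matching y values: 3, 20 (2 points).
  x = 2: rhs = 5, matching y values: none (0 points).
  x = 3: rhs = 13, matching y values: 6, 17 (2 points).
  x = 4: rhs = 16, matching y values: 4, 19 (2 points).
  x = 5: rhs = 20, matching y values: none (0 points).
  x = 6: rhs = 8, matching y values: 10, 13 (2 points).
  x = 7: rhs = 9, matching y values: 3, 20 (2 points).
  x = 8: rhs = 6, matching y values: 11, 12 (2 points).
  x = 9: rhs = 5, matching y values: none (0 points).
  x = 10: rhs = 12, matching y values: 9, 14 (2 points).
  x = 11: rhs = 10, matching y values: none (0 points).
  x = 12: rhs = 5, matching y values: none (0 points).
  x = 13: rhs = 3, matching y values: 7, 16 (2 points).
  x = 14: rhs = 10, matching y values: none (0 points).
  x = 15: rhs = 9, matching y values: 3, 20 (2 points).
  x = 16: rhs = 6, matching y values: 11, 12 (2 points).
  x = 17: rhs = 7, matching y values: none (0 points).
  x = 18: rhs = 18, matching y values: 8, 15 (2 points).
  x = 19: rhs = 22, matching y values: none (0 points).
  x = 20: rhs = 2, matching y values: 5, 18 (2 points).
  x = 21: rhs = 10, matching y values: none (0 points).
  x = 22: rhs = 6, matching y values: 11, 12 (2 points).
Total affine count: 26.
Full point count |E(F_23)| = 26 + 1 = 27.
Hasse bound: |27 − (23+1)| = |3| = 3 ≤ 2√23 ≈ 9.5917 ✓.


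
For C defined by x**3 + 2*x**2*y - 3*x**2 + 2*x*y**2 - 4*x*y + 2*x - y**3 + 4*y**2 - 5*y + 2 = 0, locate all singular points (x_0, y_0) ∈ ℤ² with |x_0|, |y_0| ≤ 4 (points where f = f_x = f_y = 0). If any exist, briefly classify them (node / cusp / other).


Singular points: {(0, 1)}; classification: node.

Compute partial derivatives:
  f_x = 3*x**2 + 4*x*y - 6*x + 2*y**2 - 4*y + 2.
  f_y = 2*x**2 + 4*x*y - 4*x - 3*y**2 + 8*y - 5.
Scan x_0 ∈ {−4, ..., 4}. For each x_0, f_y(x_0, y) is a polynomial in y; find its integer roots y ∈ {−4, ..., 4}, then test f_x and f at those candidates.
  x = -4: f_y(-4, y) = -3*y**2 - 8*y + 43; no integer root y with |y| ≤ 4.
  x = -3: f_y(-3, y) = -3*y**2 - 4*y + 25; no integer root y with |y| ≤ 4.
  x = -2: f_y(-2, y) = 11 - 3*y**2; no integer root y with |y| ≤ 4.
  x = -1: f_y(-1, y) = -3*y**2 + 4*y + 1; no integer root y with |y| ≤ 4.
  x = 0: f_y(0, y) = -3*y**2 + 8*y - 5; vanishes at y ∈ {1}. (0, 1): f_x = 0, f = 0 — SINGULAR.
  x = 1: f_y(1, y) = -3*y**2 + 12*y - 7; no integer root y with |y| ≤ 4.
  x = 2: f_y(2, y) = -3*y**2 + 16*y - 5; no integer root y with |y| ≤ 4.
  x = 3: f_y(3, y) = -3*y**2 + 20*y + 1; no integer root y with |y| ≤ 4.
  x = 4: f_y(4, y) = -3*y**2 + 24*y + 11; no integer root y with |y| ≤ 4.
Only singular point on the grid: (0, 1).
Classify: substitute x = 0 + u, y = 1 + v and expand: f = u**3 + 2*u**2*v - u**2 + 2*u*v**2 - v**3 + v**2.
No constant or linear terms (consistent with a singular point). Quadratic part: -u**2 + v**2. Cubic part: u**3 + 2*u**2*v + 2*u*v**2 - v**3.
The quadratic part v**2 - u**2 = (v − u)(v + u) splits into two distinct linear factors, so there are two distinct tangent lines y − 1 = ±(x − 0) — this is a node (ordinary double point).
Classification: node.


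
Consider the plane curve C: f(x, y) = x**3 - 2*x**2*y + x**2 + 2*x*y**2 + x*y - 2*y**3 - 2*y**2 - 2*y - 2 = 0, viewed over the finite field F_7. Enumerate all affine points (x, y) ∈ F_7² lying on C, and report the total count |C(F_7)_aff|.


Affine F_7-points: {(0, 6), (1, 0), (1, 3), (1, 4), (2, 2), (3, 2), (3, 3), (3, 4), (5, 2)}; count = 9.

For each of the 49 pairs (x, y) ∈ F_7², evaluate f(x, y) mod 7. Record the zeros.
  x = 0: [0↦5, 1↦6, 2↦5, 3↦4, 4↦5, 5↦3, 6↦0]  zeros at y ∈ {6}
  x = 1: [0↦0, 1↦2, 2↦6, 3↦0, 4↦0, 5↦1, 6↦5]  zeros at y ∈ {0, 3, 4}
  x = 2: [0↦3, 1↦2, 2↦0, 3↦6, 4↦1, 5↦1, 6↦1]  zeros at y ∈ {2}
  x = 3: [0↦6, 1↦5, 2↦0, 3↦0, 4↦0, 5↦2, 6↦1]  zeros at y ∈ {2, 3, 4}
  x = 4: [0↦1, 1↦3, 2↦5, 3↦2, 4↦3, 5↦3, 6↦4]  zeros at y ∈ ∅
  x = 5: [0↦1, 1↦2, 2↦0, 3↦4, 4↦2, 5↦3, 6↦2]  zeros at y ∈ {2}
  x = 6: [0↦5, 1↦1, 2↦5, 3↦5, 4↦3, 5↦1, 6↦1]  zeros at y ∈ ∅
Collecting zeros: affine points = {(0, 6), (1, 0), (1, 3), (1, 4), (2, 2), (3, 2), (3, 3), (3, 4), (5, 2)}.
Total count |C(F_7)_aff| = 9.


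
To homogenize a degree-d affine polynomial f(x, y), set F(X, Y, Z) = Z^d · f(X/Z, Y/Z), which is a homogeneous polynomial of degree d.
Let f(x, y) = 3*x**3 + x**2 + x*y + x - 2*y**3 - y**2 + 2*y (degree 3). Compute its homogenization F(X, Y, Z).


F(X, Y, Z) = 3*X**3 + X**2*Z + X*Y*Z + X*Z**2 - 2*Y**3 - Y**2*Z + 2*Y*Z**2

deg(f) = 3.
Substitute x = X/Z, y = Y/Z into f, then multiply by Z^3.
  monomial 3·x^3·y^0 ↦ 3·X^3·Y^0·Z^0.
  monomial 1·x^2·y^0 ↦ 1·X^2·Y^0·Z^1.
  monomial 1·x^1·y^1 ↦ 1·X^1·Y^1·Z^1.
  monomial 1·x^1·y^0 ↦ 1·X^1·Y^0·Z^2.
  monomial -2·x^0·y^3 ↦ -2·X^0·Y^3·Z^0.
  monomial -1·x^0·y^2 ↦ -1·X^0·Y^2·Z^1.
  monomial 2·x^0·y^1 ↦ 2·X^0·Y^1·Z^2.
Collecting: F(X, Y, Z) = 3*X**3 + X**2*Z + X*Y*Z + X*Z**2 - 2*Y**3 - Y**2*Z + 2*Y*Z**2.


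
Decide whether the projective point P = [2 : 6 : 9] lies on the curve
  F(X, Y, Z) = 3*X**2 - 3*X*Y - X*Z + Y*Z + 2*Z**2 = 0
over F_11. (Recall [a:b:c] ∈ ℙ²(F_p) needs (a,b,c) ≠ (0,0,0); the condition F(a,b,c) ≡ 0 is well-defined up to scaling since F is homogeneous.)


F(2,6,9) ≡ 9 (mod 11); P is NOT on the curve.

Evaluate F(2, 6, 9) term-by-term (mod 11).
  3*X**2 ↦ 3·4·1·1 = 12
  -3*X*Y ↦ -3·2·6·1 = -36
  -X*Z ↦ -1·2·1·9 = -18
  Y*Z ↦ 1·1·6·9 = 54
  2*Z**2 ↦ 2·1·1·81 = 162
Sum: F(2, 6, 9) = (12) + (-36) + (-18) + (54) + (162) = 174.
Reducing mod 11: 174 ≡ 9 (mod 11).
Since F(a, b, c) ≡ 9 ≠ 0 (mod 11), P does NOT lie on the curve.


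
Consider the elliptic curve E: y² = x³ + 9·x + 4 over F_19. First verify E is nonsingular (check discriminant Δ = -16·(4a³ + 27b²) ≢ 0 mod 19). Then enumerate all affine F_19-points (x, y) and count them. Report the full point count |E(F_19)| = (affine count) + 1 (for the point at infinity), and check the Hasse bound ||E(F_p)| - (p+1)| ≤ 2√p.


Affine points = {(0, 2), (0, 17), (2, 7), (2, 12), (3, 1), (3, 18), (4, 3), (4, 16), (7, 7), (7, 12), (9, 4), (9, 15), (10, 7), (10, 12), (11, 3), (11, 16), (12, 4), (12, 15), (13, 0), (14, 9), (14, 10), (16, 8), (16, 11), (17, 4), (17, 15)}; affine count = 25; |E(F_19)| = 26.

Discriminant check: Δ ∝ 4a³ + 27b² = 4·9³ + 27·4² = 4·729 + 27·16 ≡ 4 (mod 19). Nonzero ⇒ E is nonsingular.
For each x ∈ F_19, compute rhs = x³ + 9·x + 4 mod 19, then count y ∈ F_19 with y² ≡ rhs.
  x = 0: rhs = 4, matching y values: 2, 17 (2 points).
  x = 1: rhs = 14, matching y values: none (0 points).
  x = 2: rhs = 11, matching y values: 7, 12 (2 points).
  x = 3: rhs = 1, matching y values: 1, 18 (2 points).
  x = 4: rhs = 9, matching y values: 3, 16 (2 points).
  x = 5: rhs = 3, matching y values: none (0 points).
  x = 6: rhs = 8, matching y values: none (0 points).
  x = 7: rhs = 11, matching y values: 7, 12 (2 points).
  x = 8: rhs = 18, matching y values: none (0 points).
  x = 9: rhs = 16, matching y values: 4, 15 (2 points).
  x = 10: rhs = 11, matching y values: 7, 12 (2 points).
  x = 11: rhs = 9, matching y values: 3, 16 (2 points).
  x = 12: rhs = 16, matching y values: 4, 15 (2 points).
  x = 13: rhs = 0, matching y values: 0 (1 points).
  x = 14: rhs = 5, matching y values: 9, 10 (2 points).
  x = 15: rhs = 18, matching y values: none (0 points).
  x = 16: rhs = 7, matching y values: 8, 11 (2 points).
  x = 17: rhs = 16, matching y values: 4, 15 (2 points).
  x = 18: rhs = 13, matching y values: none (0 points).
Total affine count: 25.
Full point count |E(F_19)| = 25 + 1 = 26.
Hasse bound: |26 − (19+1)| = |6| = 6 ≤ 2√19 ≈ 8.7178 ✓.


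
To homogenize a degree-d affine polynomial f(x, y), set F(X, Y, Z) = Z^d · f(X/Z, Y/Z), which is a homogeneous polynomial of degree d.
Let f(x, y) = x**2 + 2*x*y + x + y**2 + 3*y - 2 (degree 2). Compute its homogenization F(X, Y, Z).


F(X, Y, Z) = X**2 + 2*X*Y + X*Z + Y**2 + 3*Y*Z - 2*Z**2

deg(f) = 2.
Substitute x = X/Z, y = Y/Z into f, then multiply by Z^2.
  monomial 1·x^2·y^0 ↦ 1·X^2·Y^0·Z^0.
  monomial 2·x^1·y^1 ↦ 2·X^1·Y^1·Z^0.
  monomial 1·x^1·y^0 ↦ 1·X^1·Y^0·Z^1.
  monomial 1·x^0·y^2 ↦ 1·X^0·Y^2·Z^0.
  monomial 3·x^0·y^1 ↦ 3·X^0·Y^1·Z^1.
  monomial -2·x^0·y^0 ↦ -2·X^0·Y^0·Z^2.
Collecting: F(X, Y, Z) = X**2 + 2*X*Y + X*Z + Y**2 + 3*Y*Z - 2*Z**2.


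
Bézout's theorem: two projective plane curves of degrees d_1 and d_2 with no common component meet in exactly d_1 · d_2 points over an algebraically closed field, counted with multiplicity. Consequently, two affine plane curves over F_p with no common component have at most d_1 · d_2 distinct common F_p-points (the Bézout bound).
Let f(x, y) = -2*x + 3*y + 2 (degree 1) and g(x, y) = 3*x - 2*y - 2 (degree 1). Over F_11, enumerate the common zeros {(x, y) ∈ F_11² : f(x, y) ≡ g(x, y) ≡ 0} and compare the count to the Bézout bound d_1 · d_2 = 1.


Common zeros: {(7, 4)}; count = 1; Bézout bound = 1.

deg(f) = 1, deg(g) = 1, so Bézout bound = 1.
Scan x ∈ F_11. For each x, list the y ∈ F_11 with f(x, y) ≡ 0 and those with g(x, y) ≡ 0 (mod 11); the common zeros in that column are the intersection.
  x = 0: f ≡ 0 at y ∈ {3}; g ≡ 0 at y ∈ {10}; common: ∅.
  x = 1: f ≡ 0 at y ∈ {0}; g ≡ 0 at y ∈ {6}; common: ∅.
  x = 2: f ≡ 0 at y ∈ {8}; g ≡ 0 at y ∈ {2}; common: ∅.
  x = 3: f ≡ 0 at y ∈ {5}; g ≡ 0 at y ∈ {9}; common: ∅.
  x = 4: f ≡ 0 at y ∈ {2}; g ≡ 0 at y ∈ {5}; common: ∅.
  x = 5: f ≡ 0 at y ∈ {10}; g ≡ 0 at y ∈ {1}; common: ∅.
  x = 6: f ≡ 0 at y ∈ {7}; g ≡ 0 at y ∈ {8}; common: ∅.
  x = 7: f ≡ 0 at y ∈ {4}; g ≡ 0 at y ∈ {4}; common: {4}.
  x = 8: f ≡ 0 at y ∈ {1}; g ≡ 0 at y ∈ {0}; common: ∅.
  x = 9: f ≡ 0 at y ∈ {9}; g ≡ 0 at y ∈ {7}; common: ∅.
  x = 10: f ≡ 0 at y ∈ {6}; g ≡ 0 at y ∈ {3}; common: ∅.
Collecting: common zeros = {(7, 4)}, so the count is 1.
Comparison with the Bézout bound: 1 ≤ 1 = deg(f)·deg(g), as expected for curves with no common component (the bound is attained).


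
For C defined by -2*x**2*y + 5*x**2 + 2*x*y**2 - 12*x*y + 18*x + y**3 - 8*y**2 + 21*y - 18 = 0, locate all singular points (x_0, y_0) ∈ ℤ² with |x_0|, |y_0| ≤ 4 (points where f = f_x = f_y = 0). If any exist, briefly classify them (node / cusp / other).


Singular points: {(0, 3)}; classification: node.

Compute partial derivatives:
  f_x = -4*x*y + 10*x + 2*y**2 - 12*y + 18.
  f_y = -2*x**2 + 4*x*y - 12*x + 3*y**2 - 16*y + 21.
Scan x_0 ∈ {−4, ..., 4}. For each x_0, f_y(x_0, y) is a polynomial in y; find its integer roots y ∈ {−4, ..., 4}, then test f_x and f at those candidates.
  x = -4: f_y(-4, y) = 3*y**2 - 32*y + 37; no integer root y with |y| ≤ 4.
  x = -3: f_y(-3, y) = 3*y**2 - 28*y + 39; no integer root y with |y| ≤ 4.
  x = -2: f_y(-2, y) = 3*y**2 - 24*y + 37; no integer root y with |y| ≤ 4.
  x = -1: f_y(-1, y) = 3*y**2 - 20*y + 31; no integer root y with |y| ≤ 4.
  x = 0: f_y(0, y) = 3*y**2 - 16*y + 21; vanishes at y ∈ {3}. (0, 3): f_x = 0, f = 0 — SINGULAR.
  x = 1: f_y(1, y) = 3*y**2 - 12*y + 7; no integer root y with |y| ≤ 4.
  x = 2: f_y(2, y) = 3*y**2 - 8*y - 11; vanishes at y ∈ {-1}. (2, -1): f_x = 60 ≠ 0.
  x = 3: f_y(3, y) = 3*y**2 - 4*y - 33; no integer root y with |y| ≤ 4.
  x = 4: f_y(4, y) = 3*y**2 - 59; no integer root y with |y| ≤ 4.
Only singular point on the grid: (0, 3).
Classify: substitute x = 0 + u, y = 3 + v and expand: f = -2*u**2*v - u**2 + 2*u*v**2 + v**3 + v**2.
No constant or linear terms (consistent with a singular point). Quadratic part: -u**2 + v**2. Cubic part: -2*u**2*v + 2*u*v**2 + v**3.
The quadratic part v**2 - u**2 = (v − u)(v + u) splits into two distinct linear factors, so there are two distinct tangent lines y − 3 = ±(x − 0) — this is a node (ordinary double point).
Classification: node.


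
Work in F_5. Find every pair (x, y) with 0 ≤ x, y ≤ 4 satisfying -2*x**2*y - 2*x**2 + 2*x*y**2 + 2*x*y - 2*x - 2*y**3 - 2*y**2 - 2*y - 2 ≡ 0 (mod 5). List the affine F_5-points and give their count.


Affine F_5-points: {(0, 2), (0, 3), (0, 4), (1, 1), (2, 1), (4, 3)}; count = 6.

For each of the 25 pairs (x, y) ∈ F_5², evaluate f(x, y) mod 5. Record the zeros.
  x = 0: [0↦3, 1↦2, 2↦0, 3↦0, 4↦0]  zeros at y ∈ {2, 3, 4}
  x = 1: [0↦4, 1↦0, 2↦4, 3↦4, 4↦3]  zeros at y ∈ {1}
  x = 2: [0↦1, 1↦0, 2↦1, 3↦2, 4↦1]  zeros at y ∈ {1}
  x = 3: [0↦4, 1↦2, 2↦1, 3↦4, 4↦4]  zeros at y ∈ ∅
  x = 4: [0↦3, 1↦1, 2↦4, 3↦0, 4↦2]  zeros at y ∈ {3}
Collecting zeros: affine points = {(0, 2), (0, 3), (0, 4), (1, 1), (2, 1), (4, 3)}.
Total count |C(F_5)_aff| = 6.


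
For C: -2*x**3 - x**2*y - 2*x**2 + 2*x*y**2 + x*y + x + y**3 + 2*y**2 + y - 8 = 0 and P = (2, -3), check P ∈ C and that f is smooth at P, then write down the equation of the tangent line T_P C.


Tangent line at P: -4*x - 10*y - 22 = 0.

Step 1: f(2, -3) = 0, so P lies on C.
Step 2: partial derivatives
  f_x(x, y) = -6*x**2 - 2*x*y - 4*x + 2*y**2 + y + 1, f_y(x, y) = -x**2 + 4*x*y + x + 3*y**2 + 4*y + 1.
  f_x(P) = -4, f_y(P) = -10 (gradient nonzero, so P is smooth).
Step 3: tangent line at P: -4·(x − 2) + -10·(y − -3) = 0.
Expanding: -4*x - 10*y - 22 = 0.


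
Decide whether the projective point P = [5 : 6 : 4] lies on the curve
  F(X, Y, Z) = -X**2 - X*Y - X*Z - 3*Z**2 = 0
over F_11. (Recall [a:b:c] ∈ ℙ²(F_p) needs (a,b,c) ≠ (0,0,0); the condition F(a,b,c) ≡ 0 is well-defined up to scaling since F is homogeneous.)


F(5,6,4) ≡ 9 (mod 11); P is NOT on the curve.

Evaluate F(5, 6, 4) term-by-term (mod 11).
  -X**2 ↦ -1·25·1·1 = -25
  -X*Y ↦ -1·5·6·1 = -30
  -X*Z ↦ -1·5·1·4 = -20
  -3*Z**2 ↦ -3·1·1·16 = -48
Sum: F(5, 6, 4) = (-25) + (-30) + (-20) + (-48) = -123.
Reducing mod 11: -123 ≡ 9 (mod 11).
Since F(a, b, c) ≡ 9 ≠ 0 (mod 11), P does NOT lie on the curve.


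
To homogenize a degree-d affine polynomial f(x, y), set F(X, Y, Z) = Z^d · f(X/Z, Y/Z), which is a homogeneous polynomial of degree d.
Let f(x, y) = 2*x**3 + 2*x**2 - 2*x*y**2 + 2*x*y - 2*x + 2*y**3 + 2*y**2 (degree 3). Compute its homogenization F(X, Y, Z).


F(X, Y, Z) = 2*X**3 + 2*X**2*Z - 2*X*Y**2 + 2*X*Y*Z - 2*X*Z**2 + 2*Y**3 + 2*Y**2*Z

deg(f) = 3.
Substitute x = X/Z, y = Y/Z into f, then multiply by Z^3.
  monomial 2·x^3·y^0 ↦ 2·X^3·Y^0·Z^0.
  monomial 2·x^2·y^0 ↦ 2·X^2·Y^0·Z^1.
  monomial -2·x^1·y^2 ↦ -2·X^1·Y^2·Z^0.
  monomial 2·x^1·y^1 ↦ 2·X^1·Y^1·Z^1.
  monomial -2·x^1·y^0 ↦ -2·X^1·Y^0·Z^2.
  monomial 2·x^0·y^3 ↦ 2·X^0·Y^3·Z^0.
  monomial 2·x^0·y^2 ↦ 2·X^0·Y^2·Z^1.
Collecting: F(X, Y, Z) = 2*X**3 + 2*X**2*Z - 2*X*Y**2 + 2*X*Y*Z - 2*X*Z**2 + 2*Y**3 + 2*Y**2*Z.


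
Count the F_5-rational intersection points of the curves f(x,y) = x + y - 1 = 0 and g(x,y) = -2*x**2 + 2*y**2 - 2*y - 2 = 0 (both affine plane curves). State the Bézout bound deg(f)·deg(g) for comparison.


Common zeros: {(4, 2)}; count = 1; Bézout bound = 2.

deg(f) = 1, deg(g) = 2, so Bézout bound = 2.
Scan x ∈ F_5. For each x, list the y ∈ F_5 with f(x, y) ≡ 0 and those with g(x, y) ≡ 0 (mod 5); the common zeros in that column are the intersection.
  x = 0: f ≡ 0 at y ∈ {1}; g ≡ 0 at y ∈ {3}; common: ∅.
  x = 1: f ≡ 0 at y ∈ {0}; g ≡ 0 at y ∈ {2, 4}; common: ∅.
  x = 2: f ≡ 0 at y ∈ {4}; g ≡ 0 at y ∈ {0, 1}; common: ∅.
  x = 3: f ≡ 0 at y ∈ {3}; g ≡ 0 at y ∈ {0, 1}; common: ∅.
  x = 4: f ≡ 0 at y ∈ {2}; g ≡ 0 at y ∈ {2, 4}; common: {2}.
Collecting: common zeros = {(4, 2)}, so the count is 1.
Comparison with the Bézout bound: 1 ≤ 2 = deg(f)·deg(g), as expected for curves with no common component (the affine F_5-count falls short of the bound because intersections may lie at infinity, over extension fields, or carry multiplicity).


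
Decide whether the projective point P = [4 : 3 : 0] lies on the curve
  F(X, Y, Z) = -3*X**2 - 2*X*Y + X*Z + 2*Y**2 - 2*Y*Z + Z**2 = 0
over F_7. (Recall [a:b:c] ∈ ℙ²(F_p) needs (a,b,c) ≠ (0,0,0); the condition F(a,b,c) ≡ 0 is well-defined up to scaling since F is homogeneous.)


F(4,3,0) ≡ 2 (mod 7); P is NOT on the curve.

Evaluate F(4, 3, 0) term-by-term (mod 7).
  -3*X**2 ↦ -3·16·1·1 = -48
  -2*X*Y ↦ -2·4·3·1 = -24
  X*Z ↦ 1·4·1·0 = 0
  2*Y**2 ↦ 2·1·9·1 = 18
  -2*Y*Z ↦ -2·1·3·0 = 0
  Z**2 ↦ 1·1·1·0 = 0
Sum: F(4, 3, 0) = (-48) + (-24) + (0) + (18) + (0) + (0) = -54.
Reducing mod 7: -54 ≡ 2 (mod 7).
Since F(a, b, c) ≡ 2 ≠ 0 (mod 7), P does NOT lie on the curve.


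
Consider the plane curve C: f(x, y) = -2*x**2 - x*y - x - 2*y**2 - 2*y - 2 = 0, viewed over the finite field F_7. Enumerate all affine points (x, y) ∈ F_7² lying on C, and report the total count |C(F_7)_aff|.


Affine F_7-points: {(0, 2), (0, 4), (1, 4), (1, 5), (2, 2), (2, 3), (3, 3), (3, 5)}; count = 8.

For each of the 49 pairs (x, y) ∈ F_7², evaluate f(x, y) mod 7. Record the zeros.
  x = 0: [0↦5, 1↦1, 2↦0, 3↦2, 4↦0, 5↦1, 6↦5]  zeros at y ∈ {2, 4}
  x = 1: [0↦2, 1↦4, 2↦2, 3↦3, 4↦0, 5↦0, 6↦3]  zeros at y ∈ {4, 5}
  x = 2: [0↦2, 1↦3, 2↦0, 3↦0, 4↦3, 5↦2, 6↦4]  zeros at y ∈ {2, 3}
  x = 3: [0↦5, 1↦5, 2↦1, 3↦0, 4↦2, 5↦0, 6↦1]  zeros at y ∈ {3, 5}
  x = 4: [0↦4, 1↦3, 2↦5, 3↦3, 4↦4, 5↦1, 6↦1]  zeros at y ∈ ∅
  x = 5: [0↦6, 1↦4, 2↦5, 3↦2, 4↦2, 5↦5, 6↦4]  zeros at y ∈ ∅
  x = 6: [0↦4, 1↦1, 2↦1, 3↦4, 4↦3, 5↦5, 6↦3]  zeros at y ∈ ∅
Collecting zeros: affine points = {(0, 2), (0, 4), (1, 4), (1, 5), (2, 2), (2, 3), (3, 3), (3, 5)}.
Total count |C(F_7)_aff| = 8.


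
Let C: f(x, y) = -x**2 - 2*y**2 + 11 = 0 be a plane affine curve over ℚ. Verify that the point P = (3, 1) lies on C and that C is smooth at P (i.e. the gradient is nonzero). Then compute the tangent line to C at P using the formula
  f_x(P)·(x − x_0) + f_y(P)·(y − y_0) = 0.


Tangent line at P: -6*x - 4*y + 22 = 0.

Step 1: f(3, 1) = 0, so P lies on C.
Step 2: partial derivatives
  f_x(x, y) = -2*x, f_y(x, y) = -4*y.
  f_x(P) = -6, f_y(P) = -4 (gradient nonzero, so P is smooth).
Step 3: tangent line at P: -6·(x − 3) + -4·(y − 1) = 0.
Expanding: -6*x - 4*y + 22 = 0.


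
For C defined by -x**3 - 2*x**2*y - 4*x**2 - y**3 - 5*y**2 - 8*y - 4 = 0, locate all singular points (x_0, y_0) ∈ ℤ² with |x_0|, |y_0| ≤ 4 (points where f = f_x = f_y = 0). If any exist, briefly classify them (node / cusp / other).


Singular points: {(0, -2)}; classification: cusp.

Compute partial derivatives:
  f_x = -3*x**2 - 4*x*y - 8*x.
  f_y = -2*x**2 - 3*y**2 - 10*y - 8.
Scan x_0 ∈ {−4, ..., 4}. For each x_0, f_y(x_0, y) is a polynomial in y; find its integer roots y ∈ {−4, ..., 4}, then test f_x and f at those candidates.
  x = -4: f_y(-4, y) = -3*y**2 - 10*y - 40; no integer root y with |y| ≤ 4.
  x = -3: f_y(-3, y) = -3*y**2 - 10*y - 26; no integer root y with |y| ≤ 4.
  x = -2: f_y(-2, y) = -3*y**2 - 10*y - 16; no integer root y with |y| ≤ 4.
  x = -1: f_y(-1, y) = -3*y**2 - 10*y - 10; no integer root y with |y| ≤ 4.
  x = 0: f_y(0, y) = -3*y**2 - 10*y - 8; vanishes at y ∈ {-2}. (0, -2): f_x = 0, f = 0 — SINGULAR.
  x = 1: f_y(1, y) = -3*y**2 - 10*y - 10; no integer root y with |y| ≤ 4.
  x = 2: f_y(2, y) = -3*y**2 - 10*y - 16; no integer root y with |y| ≤ 4.
  x = 3: f_y(3, y) = -3*y**2 - 10*y - 26; no integer root y with |y| ≤ 4.
  x = 4: f_y(4, y) = -3*y**2 - 10*y - 40; no integer root y with |y| ≤ 4.
Only singular point on the grid: (0, -2).
Classify: substitute x = 0 + u, y = -2 + v and expand: f = -u**3 - 2*u**2*v - v**3 + v**2.
No constant or linear terms (consistent with a singular point). Quadratic part: v**2. Cubic part: -u**3 - 2*u**2*v - v**3.
The quadratic part v**2 is a perfect square, so there is a single (double) tangent line v = 0, i.e. y = -2. Restricting the cubic part to that line (v = 0) leaves -u**3 ≠ 0, so f is not divisible by v and the branch is v² ≈ u**3 to lowest order — this is a cusp.
Classification: cusp.
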